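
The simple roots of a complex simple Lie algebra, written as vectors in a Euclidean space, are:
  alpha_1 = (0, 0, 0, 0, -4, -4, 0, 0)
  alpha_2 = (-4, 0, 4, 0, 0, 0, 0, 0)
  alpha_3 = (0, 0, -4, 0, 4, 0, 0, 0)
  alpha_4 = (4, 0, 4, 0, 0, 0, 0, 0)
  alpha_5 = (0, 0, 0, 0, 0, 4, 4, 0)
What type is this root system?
Compute the Cartan integers a_ij = 2(alpha_i, alpha_j)/(alpha_j, alpha_j); the resulting 5x5 Cartan matrix is
[[2, 0, -1, 0, -1], [0, 2, -1, 0, 0], [-1, -1, 2, -1, 0], [0, 0, -1, 2, 0], [-1, 0, 0, 0, 2]].
All simple roots have the same length, so the diagram is simply laced. The associated Dynkin diagram is a chain of 3 nodes with a fork of two nodes at one end (D_5), so the type is D_5 (the algebra so(10)).

type D_5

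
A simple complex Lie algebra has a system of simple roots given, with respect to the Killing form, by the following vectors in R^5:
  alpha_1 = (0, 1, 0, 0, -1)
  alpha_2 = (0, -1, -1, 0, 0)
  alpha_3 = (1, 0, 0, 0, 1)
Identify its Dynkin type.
A_3 (sl(4))

Compute the Cartan integers a_ij = 2(alpha_i, alpha_j)/(alpha_j, alpha_j); the resulting 3x3 Cartan matrix is
[[2, -1, -1], [-1, 2, 0], [-1, 0, 2]].
All simple roots have the same length, so the diagram is simply laced. The associated Dynkin diagram is a chain of 3 nodes with single edges (A_3), so the type is A_3 (the algebra sl(4)).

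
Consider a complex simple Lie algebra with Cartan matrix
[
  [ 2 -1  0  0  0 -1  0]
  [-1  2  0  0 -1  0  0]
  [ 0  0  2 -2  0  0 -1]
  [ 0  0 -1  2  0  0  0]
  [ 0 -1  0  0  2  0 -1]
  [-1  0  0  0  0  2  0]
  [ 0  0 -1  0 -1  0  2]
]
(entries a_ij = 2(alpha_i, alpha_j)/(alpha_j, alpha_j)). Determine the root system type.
The matrix has rank 7 with 2's on the diagonal. Reading the off-diagonal entries as Dynkin edges (a single edge where a_ij = a_ji = -1; a double or triple edge where a_ij * a_ji = 2 or 3), the diagram is a chain of 7 nodes with a double edge at one end; the terminal node there is the unique short simple root (B_7). One simple-root ordering that puts it in standard form is (alpha_6, alpha_1, alpha_2, alpha_5, alpha_7, alpha_3, alpha_4). So the algebra is type B_7, i.e. so(15).

B_7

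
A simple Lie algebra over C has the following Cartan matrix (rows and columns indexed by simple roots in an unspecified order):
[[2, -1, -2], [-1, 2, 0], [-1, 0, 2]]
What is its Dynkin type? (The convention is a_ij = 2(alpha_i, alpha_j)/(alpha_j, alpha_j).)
type B_3

The matrix has rank 3 with 2's on the diagonal. Reading the off-diagonal entries as Dynkin edges (a single edge where a_ij = a_ji = -1; a double or triple edge where a_ij * a_ji = 2 or 3), the diagram is a chain of 3 nodes with a double edge at one end; the terminal node there is the unique short simple root (B_3). One simple-root ordering that puts it in standard form is (alpha_2, alpha_1, alpha_3). So the algebra is type B_3, i.e. so(7).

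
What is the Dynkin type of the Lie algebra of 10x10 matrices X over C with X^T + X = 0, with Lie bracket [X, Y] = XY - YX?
This is so(10) with 10 even, which has dimension 10(10-1)/2 = 45 and rank 10/2 = 5. In the classification of classical Lie algebras, the orthogonal algebra so(2n) in an even number of variables has type D_n; here n = 5, so the Dynkin diagram is a chain of 3 nodes with a fork of two nodes at one end (D_5). Hence the type is D_5.

D_5 (so(10))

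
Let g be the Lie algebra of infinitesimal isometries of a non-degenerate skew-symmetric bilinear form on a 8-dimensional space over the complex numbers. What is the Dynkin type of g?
C_4

This is sp(8), which has dimension 8(8+1)/2 = 36 and rank 8/2 = 4. In the classification of classical Lie algebras, the symplectic algebra sp(2n) has type C_n; here n = 4, so the Dynkin diagram is a chain of 4 nodes with a double edge at one end; the terminal node there is the unique long simple root (C_4). Hence the type is C_4.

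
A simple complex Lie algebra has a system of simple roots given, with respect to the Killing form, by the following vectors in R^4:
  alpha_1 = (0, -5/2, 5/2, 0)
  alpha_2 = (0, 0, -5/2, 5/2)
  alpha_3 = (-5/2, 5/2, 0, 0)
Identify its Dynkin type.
A3

Compute the Cartan integers a_ij = 2(alpha_i, alpha_j)/(alpha_j, alpha_j); the resulting 3x3 Cartan matrix is
[[2, -1, -1], [-1, 2, 0], [-1, 0, 2]].
All simple roots have the same length, so the diagram is simply laced. The associated Dynkin diagram is a chain of 3 nodes with single edges (A_3), so the type is A_3 (the algebra sl(4)).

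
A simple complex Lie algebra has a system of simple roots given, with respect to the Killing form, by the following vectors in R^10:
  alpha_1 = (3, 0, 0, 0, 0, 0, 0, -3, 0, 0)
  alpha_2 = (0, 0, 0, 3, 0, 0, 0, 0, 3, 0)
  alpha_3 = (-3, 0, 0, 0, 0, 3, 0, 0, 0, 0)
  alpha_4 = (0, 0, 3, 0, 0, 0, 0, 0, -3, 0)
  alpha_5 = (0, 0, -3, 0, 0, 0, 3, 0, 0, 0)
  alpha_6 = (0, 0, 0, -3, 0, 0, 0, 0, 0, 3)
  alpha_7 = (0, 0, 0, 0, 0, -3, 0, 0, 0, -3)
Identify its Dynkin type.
Compute the Cartan integers a_ij = 2(alpha_i, alpha_j)/(alpha_j, alpha_j); the resulting 7x7 Cartan matrix is
[[2, 0, -1, 0, 0, 0, 0], [0, 2, 0, -1, 0, -1, 0], [-1, 0, 2, 0, 0, 0, -1], [0, -1, 0, 2, -1, 0, 0], [0, 0, 0, -1, 2, 0, 0], [0, -1, 0, 0, 0, 2, -1], [0, 0, -1, 0, 0, -1, 2]].
All simple roots have the same length, so the diagram is simply laced. The associated Dynkin diagram is a chain of 7 nodes with single edges (A_7), so the type is A_7 (the algebra sl(8)).

A_7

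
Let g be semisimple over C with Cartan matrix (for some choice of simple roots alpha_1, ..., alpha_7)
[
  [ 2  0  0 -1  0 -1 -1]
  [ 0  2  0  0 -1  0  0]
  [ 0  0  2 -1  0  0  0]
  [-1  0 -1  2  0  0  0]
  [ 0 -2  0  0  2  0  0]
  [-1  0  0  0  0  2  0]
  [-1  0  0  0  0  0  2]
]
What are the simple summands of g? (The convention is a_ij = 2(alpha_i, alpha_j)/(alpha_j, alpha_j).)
The diagram associated to this matrix has two connected components: the simple roots {alpha_2, alpha_5} form a chain of 2 nodes with a double edge at one end; the terminal node there is the unique short simple root (B_2), and {alpha_1, alpha_3, alpha_4, alpha_6, alpha_7} form a chain of 3 nodes with a fork of two nodes at one end (D_5). A semisimple Lie algebra decomposes uniquely as the direct sum of simple ideals, one per connected component of its Dynkin diagram, so g ≅ B_2 ⊕ D_5 (dimension 10 + 45 = 55).

B_2 ⊕ D_5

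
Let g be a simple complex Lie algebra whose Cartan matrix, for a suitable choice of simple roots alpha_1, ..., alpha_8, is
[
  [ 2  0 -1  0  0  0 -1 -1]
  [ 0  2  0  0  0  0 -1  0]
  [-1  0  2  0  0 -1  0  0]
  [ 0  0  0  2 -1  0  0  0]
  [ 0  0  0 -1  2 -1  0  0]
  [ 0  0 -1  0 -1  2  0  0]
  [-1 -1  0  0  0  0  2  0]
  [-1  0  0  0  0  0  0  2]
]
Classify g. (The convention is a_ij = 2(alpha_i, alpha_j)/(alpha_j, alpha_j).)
E_8

The matrix has rank 8 with 2's on the diagonal. Reading the off-diagonal entries as Dynkin edges (a single edge where a_ij = a_ji = -1; a double or triple edge where a_ij * a_ji = 2 or 3), the diagram is a chain of 7 nodes with one extra node attached to the third node from one end (E_8). One simple-root ordering that puts it in standard form is (alpha_2, alpha_8, alpha_7, alpha_1, alpha_3, alpha_6, alpha_5, alpha_4). So the algebra is type E_8.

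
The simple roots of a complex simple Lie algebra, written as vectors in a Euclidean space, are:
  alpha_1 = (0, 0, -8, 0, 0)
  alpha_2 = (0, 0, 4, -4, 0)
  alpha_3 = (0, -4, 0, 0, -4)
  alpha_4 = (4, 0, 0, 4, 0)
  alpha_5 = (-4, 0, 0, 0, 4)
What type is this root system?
Compute the Cartan integers a_ij = 2(alpha_i, alpha_j)/(alpha_j, alpha_j); the resulting 5x5 Cartan matrix is
[[2, -2, 0, 0, 0], [-1, 2, 0, -1, 0], [0, 0, 2, 0, -1], [0, -1, 0, 2, -1], [0, 0, -1, -1, 2]].
The roots have two lengths (squared-length ratio 2:1); the short ones are alpha_{2,3,4,5}. The associated Dynkin diagram is a chain of 5 nodes with a double edge at one end; the terminal node there is the unique long simple root (C_5), so the type is C_5 (the algebra sp(10)).

C_5 (sp(10))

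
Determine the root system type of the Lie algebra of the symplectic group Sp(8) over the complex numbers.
This is sp(8), which has dimension 8(8+1)/2 = 36 and rank 8/2 = 4. In the classification of classical Lie algebras, the symplectic algebra sp(2n) has type C_n; here n = 4, so the Dynkin diagram is a chain of 4 nodes with a double edge at one end; the terminal node there is the unique long simple root (C_4). Hence the type is C_4.

C_4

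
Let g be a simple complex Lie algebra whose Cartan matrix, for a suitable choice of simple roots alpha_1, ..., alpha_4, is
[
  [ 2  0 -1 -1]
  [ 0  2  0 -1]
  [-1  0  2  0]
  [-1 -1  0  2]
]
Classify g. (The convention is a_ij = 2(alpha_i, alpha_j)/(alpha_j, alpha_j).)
The matrix has rank 4 with 2's on the diagonal. Reading the off-diagonal entries as Dynkin edges (a single edge where a_ij = a_ji = -1; a double or triple edge where a_ij * a_ji = 2 or 3), the diagram is a chain of 4 nodes with single edges (A_4). One simple-root ordering that puts it in standard form is (alpha_3, alpha_1, alpha_4, alpha_2). So the algebra is type A_4, i.e. sl(5).

A_4 (sl(5))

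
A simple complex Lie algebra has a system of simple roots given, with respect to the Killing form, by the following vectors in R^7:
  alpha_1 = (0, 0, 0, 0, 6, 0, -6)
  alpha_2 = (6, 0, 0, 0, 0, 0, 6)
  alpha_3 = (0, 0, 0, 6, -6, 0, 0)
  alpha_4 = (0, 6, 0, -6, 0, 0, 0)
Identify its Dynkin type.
Compute the Cartan integers a_ij = 2(alpha_i, alpha_j)/(alpha_j, alpha_j); the resulting 4x4 Cartan matrix is
[[2, -1, -1, 0], [-1, 2, 0, 0], [-1, 0, 2, -1], [0, 0, -1, 2]].
All simple roots have the same length, so the diagram is simply laced. The associated Dynkin diagram is a chain of 4 nodes with single edges (A_4), so the type is A_4 (the algebra sl(5)).

type A_4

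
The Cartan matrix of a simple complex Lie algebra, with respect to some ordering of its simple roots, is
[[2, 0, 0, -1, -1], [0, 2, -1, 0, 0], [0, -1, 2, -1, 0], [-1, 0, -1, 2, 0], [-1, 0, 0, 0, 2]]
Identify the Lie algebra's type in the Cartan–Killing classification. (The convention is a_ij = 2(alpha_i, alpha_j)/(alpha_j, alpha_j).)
The matrix has rank 5 with 2's on the diagonal. Reading the off-diagonal entries as Dynkin edges (a single edge where a_ij = a_ji = -1; a double or triple edge where a_ij * a_ji = 2 or 3), the diagram is a chain of 5 nodes with single edges (A_5). One simple-root ordering that puts it in standard form is (alpha_5, alpha_1, alpha_4, alpha_3, alpha_2). So the algebra is type A_5, i.e. sl(6).

type A_5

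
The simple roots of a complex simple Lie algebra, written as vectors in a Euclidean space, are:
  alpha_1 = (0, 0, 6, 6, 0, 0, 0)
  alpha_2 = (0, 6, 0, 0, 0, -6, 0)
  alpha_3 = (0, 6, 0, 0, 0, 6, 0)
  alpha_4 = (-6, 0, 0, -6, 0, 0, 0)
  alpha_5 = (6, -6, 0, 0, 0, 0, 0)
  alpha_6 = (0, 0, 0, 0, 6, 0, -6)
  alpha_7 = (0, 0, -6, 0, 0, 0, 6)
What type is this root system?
Compute the Cartan integers a_ij = 2(alpha_i, alpha_j)/(alpha_j, alpha_j); the resulting 7x7 Cartan matrix is
[[2, 0, 0, -1, 0, 0, -1], [0, 2, 0, 0, -1, 0, 0], [0, 0, 2, 0, -1, 0, 0], [-1, 0, 0, 2, -1, 0, 0], [0, -1, -1, -1, 2, 0, 0], [0, 0, 0, 0, 0, 2, -1], [-1, 0, 0, 0, 0, -1, 2]].
All simple roots have the same length, so the diagram is simply laced. The associated Dynkin diagram is a chain of 5 nodes with a fork of two nodes at one end (D_7), so the type is D_7 (the algebra so(14)).

D_7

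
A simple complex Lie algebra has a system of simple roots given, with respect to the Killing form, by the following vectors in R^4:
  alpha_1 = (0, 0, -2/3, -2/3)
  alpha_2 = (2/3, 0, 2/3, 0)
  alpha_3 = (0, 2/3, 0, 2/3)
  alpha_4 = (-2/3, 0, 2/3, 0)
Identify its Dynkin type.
Compute the Cartan integers a_ij = 2(alpha_i, alpha_j)/(alpha_j, alpha_j); the resulting 4x4 Cartan matrix is
[[2, -1, -1, -1], [-1, 2, 0, 0], [-1, 0, 2, 0], [-1, 0, 0, 2]].
All simple roots have the same length, so the diagram is simply laced. The associated Dynkin diagram is a chain of 2 nodes with a fork of two nodes at one end (D_4), so the type is D_4 (the algebra so(8)).

type D_4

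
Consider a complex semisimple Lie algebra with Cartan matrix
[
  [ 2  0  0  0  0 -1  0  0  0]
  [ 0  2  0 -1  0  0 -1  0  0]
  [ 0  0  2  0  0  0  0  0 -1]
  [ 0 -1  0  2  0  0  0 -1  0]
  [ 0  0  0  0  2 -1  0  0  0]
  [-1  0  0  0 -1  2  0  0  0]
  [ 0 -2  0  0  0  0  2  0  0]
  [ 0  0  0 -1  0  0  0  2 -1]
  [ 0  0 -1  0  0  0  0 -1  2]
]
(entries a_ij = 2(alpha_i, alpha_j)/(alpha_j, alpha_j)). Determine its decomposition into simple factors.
The diagram associated to this matrix has two connected components: the simple roots {alpha_1, alpha_5, alpha_6} form a chain of 3 nodes with single edges (A_3), and {alpha_2, alpha_3, alpha_4, alpha_7, alpha_8, alpha_9} form a chain of 6 nodes with a double edge at one end; the terminal node there is the unique long simple root (C_6). A semisimple Lie algebra decomposes uniquely as the direct sum of simple ideals, one per connected component of its Dynkin diagram, so g ≅ A_3 ⊕ C_6 (dimension 15 + 78 = 93).

A_3 (sl(4)) ⊕ C_6 (sp(12))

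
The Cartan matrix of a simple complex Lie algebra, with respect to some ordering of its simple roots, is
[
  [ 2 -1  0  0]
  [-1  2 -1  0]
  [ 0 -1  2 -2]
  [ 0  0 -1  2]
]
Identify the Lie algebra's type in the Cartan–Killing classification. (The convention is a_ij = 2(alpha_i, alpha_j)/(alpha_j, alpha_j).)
B_4 (so(9))

The matrix has rank 4 with 2's on the diagonal. Reading the off-diagonal entries as Dynkin edges (a single edge where a_ij = a_ji = -1; a double or triple edge where a_ij * a_ji = 2 or 3), the diagram is a chain of 4 nodes with a double edge at one end; the terminal node there is the unique short simple root (B_4). One simple-root ordering that puts it in standard form is (alpha_1, alpha_2, alpha_3, alpha_4). So the algebra is type B_4, i.e. so(9).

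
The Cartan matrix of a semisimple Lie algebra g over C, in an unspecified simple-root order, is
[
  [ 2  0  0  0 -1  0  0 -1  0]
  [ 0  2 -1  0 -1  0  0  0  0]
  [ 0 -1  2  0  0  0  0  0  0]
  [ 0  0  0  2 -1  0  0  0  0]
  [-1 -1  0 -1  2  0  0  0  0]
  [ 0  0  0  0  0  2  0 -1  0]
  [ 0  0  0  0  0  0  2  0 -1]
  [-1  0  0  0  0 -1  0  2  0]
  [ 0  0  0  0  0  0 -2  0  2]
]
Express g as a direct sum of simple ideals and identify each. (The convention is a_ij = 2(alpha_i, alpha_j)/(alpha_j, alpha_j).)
B_2 (so(5)) + E_7

The diagram associated to this matrix has two connected components: the simple roots {alpha_7, alpha_9} form a chain of 2 nodes with a double edge at one end; the terminal node there is the unique short simple root (B_2), and {alpha_1, alpha_2, alpha_3, alpha_4, alpha_5, alpha_6, alpha_8} form a chain of 6 nodes with one extra node attached to the third node from one end (E_7). A semisimple Lie algebra decomposes uniquely as the direct sum of simple ideals, one per connected component of its Dynkin diagram, so g ≅ B_2 ⊕ E_7 (dimension 10 + 133 = 143).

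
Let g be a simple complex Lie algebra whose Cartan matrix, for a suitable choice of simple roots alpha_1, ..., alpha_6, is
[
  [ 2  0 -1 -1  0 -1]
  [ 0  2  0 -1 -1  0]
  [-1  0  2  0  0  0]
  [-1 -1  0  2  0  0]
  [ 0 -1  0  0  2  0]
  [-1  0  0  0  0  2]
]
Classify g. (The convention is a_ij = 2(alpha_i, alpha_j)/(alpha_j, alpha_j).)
The matrix has rank 6 with 2's on the diagonal. Reading the off-diagonal entries as Dynkin edges (a single edge where a_ij = a_ji = -1; a double or triple edge where a_ij * a_ji = 2 or 3), the diagram is a chain of 4 nodes with a fork of two nodes at one end (D_6). One simple-root ordering that puts it in standard form is (alpha_5, alpha_2, alpha_4, alpha_1, alpha_6, alpha_3). So the algebra is type D_6, i.e. so(12).

D_6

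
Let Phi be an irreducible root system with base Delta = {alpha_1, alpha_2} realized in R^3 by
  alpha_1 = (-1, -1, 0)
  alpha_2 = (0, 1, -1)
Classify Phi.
Compute the Cartan integers a_ij = 2(alpha_i, alpha_j)/(alpha_j, alpha_j); the resulting 2x2 Cartan matrix is
[[2, -1], [-1, 2]].
All simple roots have the same length, so the diagram is simply laced. The associated Dynkin diagram is a chain of 2 nodes with single edges (A_2), so the type is A_2 (the algebra sl(3)).

A_2 (sl(3))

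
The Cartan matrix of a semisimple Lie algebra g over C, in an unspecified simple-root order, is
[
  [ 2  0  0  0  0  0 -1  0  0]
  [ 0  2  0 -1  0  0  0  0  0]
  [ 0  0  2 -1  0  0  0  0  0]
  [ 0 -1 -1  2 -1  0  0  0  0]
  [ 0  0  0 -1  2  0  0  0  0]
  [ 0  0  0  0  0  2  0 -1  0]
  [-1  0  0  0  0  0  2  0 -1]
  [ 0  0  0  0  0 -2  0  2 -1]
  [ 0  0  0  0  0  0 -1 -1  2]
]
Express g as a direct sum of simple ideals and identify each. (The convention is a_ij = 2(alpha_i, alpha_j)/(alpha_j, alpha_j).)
The diagram associated to this matrix has two connected components: the simple roots {alpha_1, alpha_6, alpha_7, alpha_8, alpha_9} form a chain of 5 nodes with a double edge at one end; the terminal node there is the unique short simple root (B_5), and {alpha_2, alpha_3, alpha_4, alpha_5} form a chain of 2 nodes with a fork of two nodes at one end (D_4). A semisimple Lie algebra decomposes uniquely as the direct sum of simple ideals, one per connected component of its Dynkin diagram, so g ≅ B_5 ⊕ D_4 (dimension 55 + 28 = 83).

B5 + D4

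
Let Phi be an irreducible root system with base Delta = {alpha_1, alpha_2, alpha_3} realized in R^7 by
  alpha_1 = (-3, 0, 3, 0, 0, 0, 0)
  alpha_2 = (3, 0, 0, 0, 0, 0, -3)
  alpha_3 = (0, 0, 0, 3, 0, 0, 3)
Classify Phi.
A_3

Compute the Cartan integers a_ij = 2(alpha_i, alpha_j)/(alpha_j, alpha_j); the resulting 3x3 Cartan matrix is
[[2, -1, 0], [-1, 2, -1], [0, -1, 2]].
All simple roots have the same length, so the diagram is simply laced. The associated Dynkin diagram is a chain of 3 nodes with single edges (A_3), so the type is A_3 (the algebra sl(4)).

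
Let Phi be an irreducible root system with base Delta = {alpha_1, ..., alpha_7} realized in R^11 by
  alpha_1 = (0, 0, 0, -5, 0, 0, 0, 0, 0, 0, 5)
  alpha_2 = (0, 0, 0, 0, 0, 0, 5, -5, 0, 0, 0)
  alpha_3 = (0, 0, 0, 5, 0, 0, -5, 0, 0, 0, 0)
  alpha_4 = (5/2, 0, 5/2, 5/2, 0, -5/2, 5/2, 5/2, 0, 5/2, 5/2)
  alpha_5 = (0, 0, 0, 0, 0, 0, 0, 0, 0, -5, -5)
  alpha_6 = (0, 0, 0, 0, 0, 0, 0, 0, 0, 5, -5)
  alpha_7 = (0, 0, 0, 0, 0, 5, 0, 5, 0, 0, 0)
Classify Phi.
E_7

Compute the Cartan integers a_ij = 2(alpha_i, alpha_j)/(alpha_j, alpha_j); the resulting 7x7 Cartan matrix is
[[2, 0, -1, 0, -1, -1, 0], [0, 2, -1, 0, 0, 0, -1], [-1, -1, 2, 0, 0, 0, 0], [0, 0, 0, 2, -1, 0, 0], [-1, 0, 0, -1, 2, 0, 0], [-1, 0, 0, 0, 0, 2, 0], [0, -1, 0, 0, 0, 0, 2]].
All simple roots have the same length, so the diagram is simply laced. The associated Dynkin diagram is a chain of 6 nodes with one extra node attached to the third node from one end (E_7), so the type is E_7.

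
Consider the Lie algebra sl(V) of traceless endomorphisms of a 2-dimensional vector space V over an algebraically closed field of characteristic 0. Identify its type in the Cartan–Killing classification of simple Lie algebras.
A_1 (sl(2))

This is sl(2), which has dimension 2^2 - 1 = 3 and rank 2 - 1 = 1 (a Cartan subalgebra is the diagonal traceless matrices). In the classification of classical Lie algebras, the special linear algebra sl(n+1) has type A_n; here n = 1, so the Dynkin diagram is a chain of 1 nodes with single edges (A_1). Hence the type is A_1.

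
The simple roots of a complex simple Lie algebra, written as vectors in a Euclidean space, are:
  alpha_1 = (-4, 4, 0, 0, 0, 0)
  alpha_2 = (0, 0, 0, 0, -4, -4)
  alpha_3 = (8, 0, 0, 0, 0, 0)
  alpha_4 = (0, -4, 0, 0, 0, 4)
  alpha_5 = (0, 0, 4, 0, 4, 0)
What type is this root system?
C_5

Compute the Cartan integers a_ij = 2(alpha_i, alpha_j)/(alpha_j, alpha_j); the resulting 5x5 Cartan matrix is
[[2, 0, -1, -1, 0], [0, 2, 0, -1, -1], [-2, 0, 2, 0, 0], [-1, -1, 0, 2, 0], [0, -1, 0, 0, 2]].
The roots have two lengths (squared-length ratio 2:1); the short ones are alpha_{1,2,4,5}. The associated Dynkin diagram is a chain of 5 nodes with a double edge at one end; the terminal node there is the unique long simple root (C_5), so the type is C_5 (the algebra sp(10)).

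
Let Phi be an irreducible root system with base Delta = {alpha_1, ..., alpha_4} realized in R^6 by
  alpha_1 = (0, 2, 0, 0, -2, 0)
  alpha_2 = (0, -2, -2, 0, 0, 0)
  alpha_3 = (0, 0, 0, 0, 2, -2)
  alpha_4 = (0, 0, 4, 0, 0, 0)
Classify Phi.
Compute the Cartan integers a_ij = 2(alpha_i, alpha_j)/(alpha_j, alpha_j); the resulting 4x4 Cartan matrix is
[[2, -1, -1, 0], [-1, 2, 0, -1], [-1, 0, 2, 0], [0, -2, 0, 2]].
The roots have two lengths (squared-length ratio 2:1); the short ones are alpha_{1,2,3}. The associated Dynkin diagram is a chain of 4 nodes with a double edge at one end; the terminal node there is the unique long simple root (C_4), so the type is C_4 (the algebra sp(8)).

type C_4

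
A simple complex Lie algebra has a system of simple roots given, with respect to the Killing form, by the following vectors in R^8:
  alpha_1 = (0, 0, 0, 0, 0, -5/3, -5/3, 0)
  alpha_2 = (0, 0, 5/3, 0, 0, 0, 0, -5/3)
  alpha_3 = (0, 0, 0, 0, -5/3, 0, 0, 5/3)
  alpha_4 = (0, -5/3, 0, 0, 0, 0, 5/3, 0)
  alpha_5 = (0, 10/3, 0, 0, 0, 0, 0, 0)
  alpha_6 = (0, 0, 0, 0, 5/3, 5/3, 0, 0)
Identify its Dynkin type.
C_6 (sp(12))

Compute the Cartan integers a_ij = 2(alpha_i, alpha_j)/(alpha_j, alpha_j); the resulting 6x6 Cartan matrix is
[[2, 0, 0, -1, 0, -1], [0, 2, -1, 0, 0, 0], [0, -1, 2, 0, 0, -1], [-1, 0, 0, 2, -1, 0], [0, 0, 0, -2, 2, 0], [-1, 0, -1, 0, 0, 2]].
The roots have two lengths (squared-length ratio 2:1); the short ones are alpha_{1,2,3,4,6}. The associated Dynkin diagram is a chain of 6 nodes with a double edge at one end; the terminal node there is the unique long simple root (C_6), so the type is C_6 (the algebra sp(12)).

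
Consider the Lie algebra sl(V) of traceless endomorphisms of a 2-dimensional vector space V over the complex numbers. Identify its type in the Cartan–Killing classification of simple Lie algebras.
type A_1

This is sl(2), which has dimension 2^2 - 1 = 3 and rank 2 - 1 = 1 (a Cartan subalgebra is the diagonal traceless matrices). In the classification of classical Lie algebras, the special linear algebra sl(n+1) has type A_n; here n = 1, so the Dynkin diagram is a chain of 1 nodes with single edges (A_1). Hence the type is A_1.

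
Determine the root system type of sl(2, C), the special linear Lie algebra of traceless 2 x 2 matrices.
This is sl(2), which has dimension 2^2 - 1 = 3 and rank 2 - 1 = 1 (a Cartan subalgebra is the diagonal traceless matrices). In the classification of classical Lie algebras, the special linear algebra sl(n+1) has type A_n; here n = 1, so the Dynkin diagram is a chain of 1 nodes with single edges (A_1). Hence the type is A_1.

A_1 (sl(2))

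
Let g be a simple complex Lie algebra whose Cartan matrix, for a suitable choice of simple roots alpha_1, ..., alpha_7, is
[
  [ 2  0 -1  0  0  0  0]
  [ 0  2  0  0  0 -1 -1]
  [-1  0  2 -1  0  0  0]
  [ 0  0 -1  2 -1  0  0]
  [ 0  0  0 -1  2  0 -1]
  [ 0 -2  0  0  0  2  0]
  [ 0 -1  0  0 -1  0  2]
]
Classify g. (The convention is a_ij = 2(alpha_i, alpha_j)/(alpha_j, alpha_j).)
The matrix has rank 7 with 2's on the diagonal. Reading the off-diagonal entries as Dynkin edges (a single edge where a_ij = a_ji = -1; a double or triple edge where a_ij * a_ji = 2 or 3), the diagram is a chain of 7 nodes with a double edge at one end; the terminal node there is the unique long simple root (C_7). One simple-root ordering that puts it in standard form is (alpha_1, alpha_3, alpha_4, alpha_5, alpha_7, alpha_2, alpha_6). So the algebra is type C_7, i.e. sp(14).

type C_7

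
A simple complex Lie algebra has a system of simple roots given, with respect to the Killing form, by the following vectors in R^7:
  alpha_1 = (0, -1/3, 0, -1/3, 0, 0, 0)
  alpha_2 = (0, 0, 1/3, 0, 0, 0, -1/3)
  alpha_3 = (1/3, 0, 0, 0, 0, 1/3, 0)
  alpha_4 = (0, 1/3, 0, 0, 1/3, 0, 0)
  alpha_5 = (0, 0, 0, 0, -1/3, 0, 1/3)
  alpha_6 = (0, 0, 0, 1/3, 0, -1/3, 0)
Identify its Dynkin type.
Compute the Cartan integers a_ij = 2(alpha_i, alpha_j)/(alpha_j, alpha_j); the resulting 6x6 Cartan matrix is
[[2, 0, 0, -1, 0, -1], [0, 2, 0, 0, -1, 0], [0, 0, 2, 0, 0, -1], [-1, 0, 0, 2, -1, 0], [0, -1, 0, -1, 2, 0], [-1, 0, -1, 0, 0, 2]].
All simple roots have the same length, so the diagram is simply laced. The associated Dynkin diagram is a chain of 6 nodes with single edges (A_6), so the type is A_6 (the algebra sl(7)).

A_6 (sl(7))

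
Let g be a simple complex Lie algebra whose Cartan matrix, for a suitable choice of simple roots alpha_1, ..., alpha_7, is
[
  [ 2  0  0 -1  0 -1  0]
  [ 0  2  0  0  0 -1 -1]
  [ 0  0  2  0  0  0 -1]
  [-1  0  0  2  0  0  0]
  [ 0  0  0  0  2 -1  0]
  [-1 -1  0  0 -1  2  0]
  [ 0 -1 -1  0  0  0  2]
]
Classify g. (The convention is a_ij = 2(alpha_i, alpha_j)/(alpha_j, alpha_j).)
The matrix has rank 7 with 2's on the diagonal. Reading the off-diagonal entries as Dynkin edges (a single edge where a_ij = a_ji = -1; a double or triple edge where a_ij * a_ji = 2 or 3), the diagram is a chain of 6 nodes with one extra node attached to the third node from one end (E_7). One simple-root ordering that puts it in standard form is (alpha_4, alpha_5, alpha_1, alpha_6, alpha_2, alpha_7, alpha_3). So the algebra is type E_7.

E_7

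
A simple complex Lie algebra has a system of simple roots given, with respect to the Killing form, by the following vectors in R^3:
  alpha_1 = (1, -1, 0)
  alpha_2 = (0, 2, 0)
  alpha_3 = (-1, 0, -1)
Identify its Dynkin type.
C3

Compute the Cartan integers a_ij = 2(alpha_i, alpha_j)/(alpha_j, alpha_j); the resulting 3x3 Cartan matrix is
[[2, -1, -1], [-2, 2, 0], [-1, 0, 2]].
The roots have two lengths (squared-length ratio 2:1); the short ones are alpha_{1,3}. The associated Dynkin diagram is a chain of 3 nodes with a double edge at one end; the terminal node there is the unique long simple root (C_3), so the type is C_3 (the algebra sp(6)).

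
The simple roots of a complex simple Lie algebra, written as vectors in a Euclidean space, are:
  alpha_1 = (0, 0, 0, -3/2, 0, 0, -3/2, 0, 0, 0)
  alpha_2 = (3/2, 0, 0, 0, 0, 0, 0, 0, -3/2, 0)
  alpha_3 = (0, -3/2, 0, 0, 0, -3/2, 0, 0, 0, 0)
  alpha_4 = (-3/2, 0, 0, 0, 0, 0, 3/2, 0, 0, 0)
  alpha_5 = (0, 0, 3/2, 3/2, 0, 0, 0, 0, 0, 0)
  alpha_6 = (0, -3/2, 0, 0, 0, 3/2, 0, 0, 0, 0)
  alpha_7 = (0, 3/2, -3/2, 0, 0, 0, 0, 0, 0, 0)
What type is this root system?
D_7

Compute the Cartan integers a_ij = 2(alpha_i, alpha_j)/(alpha_j, alpha_j); the resulting 7x7 Cartan matrix is
[[2, 0, 0, -1, -1, 0, 0], [0, 2, 0, -1, 0, 0, 0], [0, 0, 2, 0, 0, 0, -1], [-1, -1, 0, 2, 0, 0, 0], [-1, 0, 0, 0, 2, 0, -1], [0, 0, 0, 0, 0, 2, -1], [0, 0, -1, 0, -1, -1, 2]].
All simple roots have the same length, so the diagram is simply laced. The associated Dynkin diagram is a chain of 5 nodes with a fork of two nodes at one end (D_7), so the type is D_7 (the algebra so(14)).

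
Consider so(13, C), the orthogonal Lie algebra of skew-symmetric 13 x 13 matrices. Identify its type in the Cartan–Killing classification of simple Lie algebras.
B6

This is so(13) with 13 odd, which has dimension 13(13-1)/2 = 78 and rank (13-1)/2 = 6. In the classification of classical Lie algebras, the orthogonal algebra so(2n+1) in an odd number of variables has type B_n; here n = 6, so the Dynkin diagram is a chain of 6 nodes with a double edge at one end; the terminal node there is the unique short simple root (B_6). Hence the type is B_6.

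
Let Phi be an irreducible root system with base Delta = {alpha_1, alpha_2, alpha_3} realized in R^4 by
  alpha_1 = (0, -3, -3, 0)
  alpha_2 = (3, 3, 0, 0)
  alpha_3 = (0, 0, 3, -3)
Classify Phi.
Compute the Cartan integers a_ij = 2(alpha_i, alpha_j)/(alpha_j, alpha_j); the resulting 3x3 Cartan matrix is
[[2, -1, -1], [-1, 2, 0], [-1, 0, 2]].
All simple roots have the same length, so the diagram is simply laced. The associated Dynkin diagram is a chain of 3 nodes with single edges (A_3), so the type is A_3 (the algebra sl(4)).

A_3 (sl(4))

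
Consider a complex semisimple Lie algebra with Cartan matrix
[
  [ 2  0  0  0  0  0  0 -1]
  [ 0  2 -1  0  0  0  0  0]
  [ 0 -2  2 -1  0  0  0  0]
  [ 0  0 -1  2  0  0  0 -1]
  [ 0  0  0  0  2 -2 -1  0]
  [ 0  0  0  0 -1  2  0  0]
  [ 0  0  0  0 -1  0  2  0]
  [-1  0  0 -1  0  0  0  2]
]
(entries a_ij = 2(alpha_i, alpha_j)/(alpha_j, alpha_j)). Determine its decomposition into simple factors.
B3 ⊕ B5

The diagram associated to this matrix has two connected components: the simple roots {alpha_5, alpha_6, alpha_7} form a chain of 3 nodes with a double edge at one end; the terminal node there is the unique short simple root (B_3), and {alpha_1, alpha_2, alpha_3, alpha_4, alpha_8} form a chain of 5 nodes with a double edge at one end; the terminal node there is the unique short simple root (B_5). A semisimple Lie algebra decomposes uniquely as the direct sum of simple ideals, one per connected component of its Dynkin diagram, so g ≅ B_3 ⊕ B_5 (dimension 21 + 55 = 76).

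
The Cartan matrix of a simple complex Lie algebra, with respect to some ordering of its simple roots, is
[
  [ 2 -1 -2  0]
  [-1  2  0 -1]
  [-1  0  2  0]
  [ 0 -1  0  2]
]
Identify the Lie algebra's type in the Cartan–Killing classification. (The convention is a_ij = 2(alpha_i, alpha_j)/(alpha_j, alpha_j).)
B_4

The matrix has rank 4 with 2's on the diagonal. Reading the off-diagonal entries as Dynkin edges (a single edge where a_ij = a_ji = -1; a double or triple edge where a_ij * a_ji = 2 or 3), the diagram is a chain of 4 nodes with a double edge at one end; the terminal node there is the unique short simple root (B_4). One simple-root ordering that puts it in standard form is (alpha_4, alpha_2, alpha_1, alpha_3). So the algebra is type B_4, i.e. so(9).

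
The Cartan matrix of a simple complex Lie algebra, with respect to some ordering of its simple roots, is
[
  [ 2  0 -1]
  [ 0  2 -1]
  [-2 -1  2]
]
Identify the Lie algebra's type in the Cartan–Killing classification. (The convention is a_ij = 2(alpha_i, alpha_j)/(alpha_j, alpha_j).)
B3

The matrix has rank 3 with 2's on the diagonal. Reading the off-diagonal entries as Dynkin edges (a single edge where a_ij = a_ji = -1; a double or triple edge where a_ij * a_ji = 2 or 3), the diagram is a chain of 3 nodes with a double edge at one end; the terminal node there is the unique short simple root (B_3). One simple-root ordering that puts it in standard form is (alpha_2, alpha_3, alpha_1). So the algebra is type B_3, i.e. so(7).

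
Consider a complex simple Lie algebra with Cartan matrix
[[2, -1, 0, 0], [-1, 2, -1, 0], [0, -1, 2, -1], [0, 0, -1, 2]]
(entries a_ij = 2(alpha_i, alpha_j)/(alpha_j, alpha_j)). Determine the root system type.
The matrix has rank 4 with 2's on the diagonal. Reading the off-diagonal entries as Dynkin edges (a single edge where a_ij = a_ji = -1; a double or triple edge where a_ij * a_ji = 2 or 3), the diagram is a chain of 4 nodes with single edges (A_4). One simple-root ordering that puts it in standard form is (alpha_4, alpha_3, alpha_2, alpha_1). So the algebra is type A_4, i.e. sl(5).

A_4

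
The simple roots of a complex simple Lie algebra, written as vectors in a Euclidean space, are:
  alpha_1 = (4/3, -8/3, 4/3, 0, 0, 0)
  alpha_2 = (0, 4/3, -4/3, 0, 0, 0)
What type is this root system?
Compute the Cartan integers a_ij = 2(alpha_i, alpha_j)/(alpha_j, alpha_j); the resulting 2x2 Cartan matrix is
[[2, -3], [-1, 2]].
The roots have two lengths (squared-length ratio 3:1); the short ones are alpha_{2}. The associated Dynkin diagram is two nodes joined by a triple edge (G_2), so the type is G_2.

type G_2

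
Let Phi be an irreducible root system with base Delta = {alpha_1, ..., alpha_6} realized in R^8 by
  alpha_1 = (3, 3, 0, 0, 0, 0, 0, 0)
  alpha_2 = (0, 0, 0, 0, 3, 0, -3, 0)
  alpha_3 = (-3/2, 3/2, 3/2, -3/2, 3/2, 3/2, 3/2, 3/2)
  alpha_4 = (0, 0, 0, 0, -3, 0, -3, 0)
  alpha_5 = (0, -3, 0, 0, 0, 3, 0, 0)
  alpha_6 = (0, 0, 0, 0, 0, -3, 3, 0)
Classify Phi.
E_6

Compute the Cartan integers a_ij = 2(alpha_i, alpha_j)/(alpha_j, alpha_j); the resulting 6x6 Cartan matrix is
[[2, 0, 0, 0, -1, 0], [0, 2, 0, 0, 0, -1], [0, 0, 2, -1, 0, 0], [0, 0, -1, 2, 0, -1], [-1, 0, 0, 0, 2, -1], [0, -1, 0, -1, -1, 2]].
All simple roots have the same length, so the diagram is simply laced. The associated Dynkin diagram is a chain of 5 nodes with one extra node attached to the third node from one end (E_6), so the type is E_6.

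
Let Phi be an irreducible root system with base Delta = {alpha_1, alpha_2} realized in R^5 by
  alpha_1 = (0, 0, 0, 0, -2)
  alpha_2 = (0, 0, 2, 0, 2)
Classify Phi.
Compute the Cartan integers a_ij = 2(alpha_i, alpha_j)/(alpha_j, alpha_j); the resulting 2x2 Cartan matrix is
[[2, -1], [-2, 2]].
The roots have two lengths (squared-length ratio 2:1); the short ones are alpha_{1}. The associated Dynkin diagram is a chain of 2 nodes with a double edge at one end; the terminal node there is the unique short simple root (B_2), so the type is B_2 (the algebra so(5)).

B_2 (so(5))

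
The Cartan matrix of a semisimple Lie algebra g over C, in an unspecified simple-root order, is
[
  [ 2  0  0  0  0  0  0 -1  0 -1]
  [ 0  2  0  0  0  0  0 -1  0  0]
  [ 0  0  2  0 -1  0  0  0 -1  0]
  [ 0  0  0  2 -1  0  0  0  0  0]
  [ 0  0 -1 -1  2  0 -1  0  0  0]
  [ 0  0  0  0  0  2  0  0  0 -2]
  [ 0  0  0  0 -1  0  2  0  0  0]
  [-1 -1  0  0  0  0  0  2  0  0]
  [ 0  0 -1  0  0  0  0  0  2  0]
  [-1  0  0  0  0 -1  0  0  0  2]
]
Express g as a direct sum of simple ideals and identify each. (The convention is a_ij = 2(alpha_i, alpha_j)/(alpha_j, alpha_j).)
The diagram associated to this matrix has two connected components: the simple roots {alpha_1, alpha_2, alpha_6, alpha_8, alpha_10} form a chain of 5 nodes with a double edge at one end; the terminal node there is the unique long simple root (C_5), and {alpha_3, alpha_4, alpha_5, alpha_7, alpha_9} form a chain of 3 nodes with a fork of two nodes at one end (D_5). A semisimple Lie algebra decomposes uniquely as the direct sum of simple ideals, one per connected component of its Dynkin diagram, so g ≅ C_5 ⊕ D_5 (dimension 55 + 45 = 100).

type C_5 ⊕ type D_5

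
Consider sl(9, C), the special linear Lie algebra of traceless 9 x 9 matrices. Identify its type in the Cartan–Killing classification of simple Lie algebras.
type A_8

This is sl(9), which has dimension 9^2 - 1 = 80 and rank 9 - 1 = 8 (a Cartan subalgebra is the diagonal traceless matrices). In the classification of classical Lie algebras, the special linear algebra sl(n+1) has type A_n; here n = 8, so the Dynkin diagram is a chain of 8 nodes with single edges (A_8). Hence the type is A_8.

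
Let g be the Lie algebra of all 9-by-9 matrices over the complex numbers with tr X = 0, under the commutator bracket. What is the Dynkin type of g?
A_8 (sl(9))

This is sl(9), which has dimension 9^2 - 1 = 80 and rank 9 - 1 = 8 (a Cartan subalgebra is the diagonal traceless matrices). In the classification of classical Lie algebras, the special linear algebra sl(n+1) has type A_n; here n = 8, so the Dynkin diagram is a chain of 8 nodes with single edges (A_8). Hence the type is A_8.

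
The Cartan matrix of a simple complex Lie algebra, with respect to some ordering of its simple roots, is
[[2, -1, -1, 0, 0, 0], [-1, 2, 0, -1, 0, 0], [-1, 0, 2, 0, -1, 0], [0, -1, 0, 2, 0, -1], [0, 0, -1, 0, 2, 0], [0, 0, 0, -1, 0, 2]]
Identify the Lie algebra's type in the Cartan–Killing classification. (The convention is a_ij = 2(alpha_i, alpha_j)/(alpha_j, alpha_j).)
A_6

The matrix has rank 6 with 2's on the diagonal. Reading the off-diagonal entries as Dynkin edges (a single edge where a_ij = a_ji = -1; a double or triple edge where a_ij * a_ji = 2 or 3), the diagram is a chain of 6 nodes with single edges (A_6). One simple-root ordering that puts it in standard form is (alpha_6, alpha_4, alpha_2, alpha_1, alpha_3, alpha_5). So the algebra is type A_6, i.e. sl(7).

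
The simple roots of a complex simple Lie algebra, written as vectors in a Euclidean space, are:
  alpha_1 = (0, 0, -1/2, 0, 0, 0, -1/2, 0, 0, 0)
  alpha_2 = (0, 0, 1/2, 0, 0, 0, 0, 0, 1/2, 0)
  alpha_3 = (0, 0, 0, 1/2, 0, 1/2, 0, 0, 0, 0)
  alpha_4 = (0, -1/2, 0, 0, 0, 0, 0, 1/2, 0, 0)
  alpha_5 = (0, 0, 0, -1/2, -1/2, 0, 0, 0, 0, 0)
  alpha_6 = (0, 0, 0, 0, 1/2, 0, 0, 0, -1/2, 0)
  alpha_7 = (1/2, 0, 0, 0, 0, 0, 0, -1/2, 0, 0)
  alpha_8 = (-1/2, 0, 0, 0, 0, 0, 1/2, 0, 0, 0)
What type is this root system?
A_8 (sl(9))

Compute the Cartan integers a_ij = 2(alpha_i, alpha_j)/(alpha_j, alpha_j); the resulting 8x8 Cartan matrix is
[[2, -1, 0, 0, 0, 0, 0, -1], [-1, 2, 0, 0, 0, -1, 0, 0], [0, 0, 2, 0, -1, 0, 0, 0], [0, 0, 0, 2, 0, 0, -1, 0], [0, 0, -1, 0, 2, -1, 0, 0], [0, -1, 0, 0, -1, 2, 0, 0], [0, 0, 0, -1, 0, 0, 2, -1], [-1, 0, 0, 0, 0, 0, -1, 2]].
All simple roots have the same length, so the diagram is simply laced. The associated Dynkin diagram is a chain of 8 nodes with single edges (A_8), so the type is A_8 (the algebra sl(9)).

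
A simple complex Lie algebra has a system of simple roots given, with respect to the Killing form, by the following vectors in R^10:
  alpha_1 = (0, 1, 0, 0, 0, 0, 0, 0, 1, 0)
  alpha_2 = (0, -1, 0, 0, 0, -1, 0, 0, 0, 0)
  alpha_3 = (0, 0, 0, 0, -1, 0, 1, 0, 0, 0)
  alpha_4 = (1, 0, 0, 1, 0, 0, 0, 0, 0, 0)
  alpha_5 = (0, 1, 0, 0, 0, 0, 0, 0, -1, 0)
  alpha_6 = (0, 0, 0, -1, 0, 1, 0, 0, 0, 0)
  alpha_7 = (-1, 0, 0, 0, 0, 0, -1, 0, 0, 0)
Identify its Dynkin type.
Compute the Cartan integers a_ij = 2(alpha_i, alpha_j)/(alpha_j, alpha_j); the resulting 7x7 Cartan matrix is
[[2, -1, 0, 0, 0, 0, 0], [-1, 2, 0, 0, -1, -1, 0], [0, 0, 2, 0, 0, 0, -1], [0, 0, 0, 2, 0, -1, -1], [0, -1, 0, 0, 2, 0, 0], [0, -1, 0, -1, 0, 2, 0], [0, 0, -1, -1, 0, 0, 2]].
All simple roots have the same length, so the diagram is simply laced. The associated Dynkin diagram is a chain of 5 nodes with a fork of two nodes at one end (D_7), so the type is D_7 (the algebra so(14)).

type D_7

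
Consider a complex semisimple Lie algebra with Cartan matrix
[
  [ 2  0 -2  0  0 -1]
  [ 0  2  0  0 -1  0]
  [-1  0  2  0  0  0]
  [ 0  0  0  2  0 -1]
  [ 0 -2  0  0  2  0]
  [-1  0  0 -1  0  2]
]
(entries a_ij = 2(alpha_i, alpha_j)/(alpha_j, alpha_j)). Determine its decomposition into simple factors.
B2 ⊕ B4

The diagram associated to this matrix has two connected components: the simple roots {alpha_2, alpha_5} form a chain of 2 nodes with a double edge at one end; the terminal node there is the unique short simple root (B_2), and {alpha_1, alpha_3, alpha_4, alpha_6} form a chain of 4 nodes with a double edge at one end; the terminal node there is the unique short simple root (B_4). A semisimple Lie algebra decomposes uniquely as the direct sum of simple ideals, one per connected component of its Dynkin diagram, so g ≅ B_2 ⊕ B_4 (dimension 10 + 36 = 46).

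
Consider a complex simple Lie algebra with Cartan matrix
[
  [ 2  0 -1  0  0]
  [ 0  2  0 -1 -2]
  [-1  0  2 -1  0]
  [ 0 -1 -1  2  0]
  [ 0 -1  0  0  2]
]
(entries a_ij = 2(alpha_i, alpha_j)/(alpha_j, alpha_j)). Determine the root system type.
The matrix has rank 5 with 2's on the diagonal. Reading the off-diagonal entries as Dynkin edges (a single edge where a_ij = a_ji = -1; a double or triple edge where a_ij * a_ji = 2 or 3), the diagram is a chain of 5 nodes with a double edge at one end; the terminal node there is the unique short simple root (B_5). One simple-root ordering that puts it in standard form is (alpha_1, alpha_3, alpha_4, alpha_2, alpha_5). So the algebra is type B_5, i.e. so(11).

B5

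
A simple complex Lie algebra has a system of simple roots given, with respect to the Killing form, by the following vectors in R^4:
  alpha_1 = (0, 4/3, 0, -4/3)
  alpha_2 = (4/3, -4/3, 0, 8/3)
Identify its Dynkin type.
Compute the Cartan integers a_ij = 2(alpha_i, alpha_j)/(alpha_j, alpha_j); the resulting 2x2 Cartan matrix is
[[2, -1], [-3, 2]].
The roots have two lengths (squared-length ratio 3:1); the short ones are alpha_{1}. The associated Dynkin diagram is two nodes joined by a triple edge (G_2), so the type is G_2.

type G_2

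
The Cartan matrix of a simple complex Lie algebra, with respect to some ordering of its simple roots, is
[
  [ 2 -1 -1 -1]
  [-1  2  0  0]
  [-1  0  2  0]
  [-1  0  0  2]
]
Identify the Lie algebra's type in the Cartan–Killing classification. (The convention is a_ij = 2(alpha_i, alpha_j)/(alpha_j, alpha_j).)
D4

The matrix has rank 4 with 2's on the diagonal. Reading the off-diagonal entries as Dynkin edges (a single edge where a_ij = a_ji = -1; a double or triple edge where a_ij * a_ji = 2 or 3), the diagram is a chain of 2 nodes with a fork of two nodes at one end (D_4). One simple-root ordering that puts it in standard form is (alpha_4, alpha_1, alpha_3, alpha_2). So the algebra is type D_4, i.e. so(8).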